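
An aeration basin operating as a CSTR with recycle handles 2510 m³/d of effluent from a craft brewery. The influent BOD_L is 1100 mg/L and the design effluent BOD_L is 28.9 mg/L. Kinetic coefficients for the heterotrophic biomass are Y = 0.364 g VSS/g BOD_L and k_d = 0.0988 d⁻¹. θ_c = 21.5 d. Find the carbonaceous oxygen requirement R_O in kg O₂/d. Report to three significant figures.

R_O ≈ 2240 kg O₂/d

The observed yield is Y_obs = Y/(1 + k_d·θ_c) = 0.364 / (1 + 0.0988 × 21.5) = 0.364 / 3.124 = 0.1165 g VSS per g BOD_L removed.
Mass of BOD_L removed per day: Q(S₀ − S) = 2510 × 1071 g/m³ = 2688 kg/d.
P_X = Y_obs·Q·(S₀ − S) = 0.1165 × 2688 = 313.2 kg VSS/d.
R_O = Q·(S₀ − S) − 1.42·P_X = 2688 − 1.42 × 313.2 = 2244 kg O₂/d.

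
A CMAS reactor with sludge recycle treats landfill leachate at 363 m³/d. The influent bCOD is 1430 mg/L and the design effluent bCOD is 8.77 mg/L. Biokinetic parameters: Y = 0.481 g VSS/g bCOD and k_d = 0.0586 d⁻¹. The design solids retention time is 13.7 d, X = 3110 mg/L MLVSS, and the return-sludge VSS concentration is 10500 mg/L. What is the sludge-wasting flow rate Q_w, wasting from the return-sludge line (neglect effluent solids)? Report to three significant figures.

Q_w ≈ 13.1 m³/d

Rearranging the biomass balance for a CMAS with decay, V = Y·Q·ΔS·θ_c / [X·(1+k_d θ_c)] = 0.481 × 363 × (1430 − 8.77) × 13.7 / [3110 × (1 + 0.0586 × 13.7)] = 3.4×10^6 / 5607 = 606.4 m³.
θ_c = V·X/(Q_w·X_r) when wasting from the recycle, so Q_w = V·X/(θ_c·X_r) = 606.4 × 3110 / (13.7 × 10500) = 13.11 m³/d.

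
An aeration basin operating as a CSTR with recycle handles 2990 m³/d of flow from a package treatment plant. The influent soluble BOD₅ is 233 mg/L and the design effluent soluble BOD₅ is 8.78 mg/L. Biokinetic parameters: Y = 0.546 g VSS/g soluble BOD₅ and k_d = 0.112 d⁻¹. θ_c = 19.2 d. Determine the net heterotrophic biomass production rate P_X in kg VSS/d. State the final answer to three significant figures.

Observed yield with endogenous decay: Y_obs = Y / (1 + k_d·θ_c) = 0.546 / (1 + 0.112 × 19.2) = 0.546 / 3.150 = 0.1733 g VSS/g soluble BOD₅.
Substrate removed = Q·(S₀ − S) = 2990 m³/d × (233 − 8.78) g/m³ = 6.7×10^5 g/d = 670.4 kg/d.
Biomass produced: P_X = Y_obs·Q·ΔS = 0.1733 × 670.4 ≈ 116.2 kg VSS/d.

P_X ≈ 116 kg VSS/d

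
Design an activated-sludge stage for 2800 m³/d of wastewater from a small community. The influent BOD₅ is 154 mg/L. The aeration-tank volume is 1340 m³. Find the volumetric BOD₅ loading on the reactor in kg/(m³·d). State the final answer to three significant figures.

L_v ≈ 0.322 kg BOD₅/(m³·d)

L_v = Q S₀ / V = 2800 × 154 × 10⁻³ / 1340 = 0.3218 kg/(m³·d).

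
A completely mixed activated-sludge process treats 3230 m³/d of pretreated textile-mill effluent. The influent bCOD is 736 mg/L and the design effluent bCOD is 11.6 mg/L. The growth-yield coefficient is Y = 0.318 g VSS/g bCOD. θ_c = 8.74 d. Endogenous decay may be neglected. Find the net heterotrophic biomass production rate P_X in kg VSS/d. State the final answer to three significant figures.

Since k_d ≈ 0, Y_obs = Y = 0.318 g VSS/g bCOD.
Q·(S₀ − S) = 3230 × (736 − 11.6) × 10⁻³ = 2340 kg/d removed.
So the net sludge growth is P_X = 0.3180 × 2340 = 744.1 kg VSS/d.

P_X ≈ 744 kg VSS/d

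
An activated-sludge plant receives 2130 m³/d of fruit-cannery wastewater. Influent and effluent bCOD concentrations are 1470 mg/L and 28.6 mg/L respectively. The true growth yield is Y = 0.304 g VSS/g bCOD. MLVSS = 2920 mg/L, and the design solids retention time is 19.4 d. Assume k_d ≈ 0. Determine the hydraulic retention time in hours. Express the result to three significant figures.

With k_d = 0 the design equation reduces to V = Y Q (S₀−S) θ_c / X = 0.304 × 2130 × (1470 − 28.6) × 19.4 / 2920 = 6201 m³.
τ = V/Q = 6201/2130 = 2.911 d, or 69.87 h.

τ ≈ 69.9 h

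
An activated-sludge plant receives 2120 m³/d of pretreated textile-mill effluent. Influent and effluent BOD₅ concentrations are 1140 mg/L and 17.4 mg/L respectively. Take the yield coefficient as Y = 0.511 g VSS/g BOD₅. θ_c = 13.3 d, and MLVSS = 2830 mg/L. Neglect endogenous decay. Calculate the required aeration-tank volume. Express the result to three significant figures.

V ≈ 5720 m³

V·X = Y·Q·ΔS·θ_c gives V = 0.511 × 2120 × (1140 − 17.4) × 13.3 / 2830 = 5715 m³.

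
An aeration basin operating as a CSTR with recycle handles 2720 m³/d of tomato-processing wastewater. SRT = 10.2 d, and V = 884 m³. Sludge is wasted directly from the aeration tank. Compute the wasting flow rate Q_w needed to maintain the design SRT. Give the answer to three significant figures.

Wasting from the aeration tank: Q_w = V / θ_c = 884.0 / 10.2 = 86.67 m³/d.

Q_w ≈ 86.7 m³/d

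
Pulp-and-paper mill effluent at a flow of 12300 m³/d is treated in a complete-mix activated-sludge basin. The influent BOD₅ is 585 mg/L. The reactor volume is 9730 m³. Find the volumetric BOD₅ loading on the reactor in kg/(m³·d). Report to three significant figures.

L_v ≈ 0.740 kg BOD₅/(m³·d)

L_v = Q S₀ / V = 12300 × 585 × 10⁻³ / 9730 = 0.7395 kg/(m³·d).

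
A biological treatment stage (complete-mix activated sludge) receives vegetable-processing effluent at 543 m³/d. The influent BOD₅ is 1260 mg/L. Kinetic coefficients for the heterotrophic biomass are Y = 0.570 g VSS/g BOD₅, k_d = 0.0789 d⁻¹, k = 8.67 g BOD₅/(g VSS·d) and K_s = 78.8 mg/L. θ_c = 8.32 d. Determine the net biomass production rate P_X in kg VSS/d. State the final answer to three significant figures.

P_X ≈ 235 kg VSS/d

From the Monod/SRT balance for a CMAS, S = K_s·(1+k_d θ_c)/[θ_c·(Y k − k_d) − 1] = 78.8 × (1 + 0.0789 × 8.32) / [8.32 × (0.570 × 8.67 − 0.0789) − 1] = 130.5 / 39.46 = 3.308 mg/L.
Correct the yield for decay: Y_obs = Y/(1 + k_d θ_c) = 0.570 / (1 + 0.0789 × 8.32) = 0.570 / 1.656 = 0.3441.
Q·(S₀ − S) = 543 × (1260 − 3.31) × 10⁻³ = 682.4 kg/d removed.
P_X = Y_obs · Q(S₀ − S) = 0.3441 × 682.4 = 234.8 kg VSS/d.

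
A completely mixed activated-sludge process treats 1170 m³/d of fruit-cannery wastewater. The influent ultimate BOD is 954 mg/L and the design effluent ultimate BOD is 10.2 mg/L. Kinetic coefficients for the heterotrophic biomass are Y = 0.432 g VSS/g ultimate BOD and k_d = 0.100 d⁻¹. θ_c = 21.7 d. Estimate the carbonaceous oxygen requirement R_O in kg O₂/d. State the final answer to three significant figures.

R_O ≈ 891 kg O₂/d

Y_obs = Y / (1 + k_d θ_c) = 0.432 / (1 + 0.100 × 21.7) = 0.432 / 3.170 = 0.1363.
Q·(S₀ − S) = 1170 × (954 − 10.2) × 10⁻³ = 1104 kg/d removed.
Net sludge production P_X = 0.1363 × 1104 = 150.5 kg VSS/d.
R_O = Q·(S₀ − S) − 1.42·P_X = 1104 − 1.42 × 150.5 = 890.6 kg O₂/d.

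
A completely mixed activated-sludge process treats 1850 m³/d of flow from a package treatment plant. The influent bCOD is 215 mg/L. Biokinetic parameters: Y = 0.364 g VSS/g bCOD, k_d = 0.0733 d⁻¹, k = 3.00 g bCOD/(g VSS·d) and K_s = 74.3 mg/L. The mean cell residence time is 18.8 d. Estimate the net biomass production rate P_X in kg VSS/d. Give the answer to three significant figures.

P_X ≈ 58.1 kg VSS/d

From the Monod/SRT balance for a CMAS, S = K_s·(1+k_d θ_c)/[θ_c·(Y k − k_d) − 1] = 74.3 × (1 + 0.0733 × 18.8) / [18.8 × (0.364 × 3.00 − 0.0733) − 1] = 176.7 / 18.15 = 9.734 mg/L.
Observed yield with endogenous decay: Y_obs = Y / (1 + k_d·θ_c) = 0.364 / (1 + 0.0733 × 18.8) = 0.364 / 2.378 = 0.1531 g VSS/g bCOD.
ΔS = 215 − 9.73 = 205.3 mg/L, so the substrate removal rate is 1850 × 205.3/1000 = 379.7 kg bCOD/d.
Net biomass production P_X = Y_obs × Q·(S₀ − S) = 0.1531 × 379.7 = 58.13 kg VSS/d.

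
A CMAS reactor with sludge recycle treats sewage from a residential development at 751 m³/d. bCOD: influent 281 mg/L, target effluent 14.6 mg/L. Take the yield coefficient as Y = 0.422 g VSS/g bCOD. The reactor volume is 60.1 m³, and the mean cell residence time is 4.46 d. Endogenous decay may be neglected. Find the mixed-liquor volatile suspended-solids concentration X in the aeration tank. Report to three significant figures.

X ≈ 6270 mg/L

Without decay, X = Y Q (S₀−S) θ_c / V = 0.422 × 751 × (281 − 14.6) × 4.46 / 60.1 = 6265 mg/L.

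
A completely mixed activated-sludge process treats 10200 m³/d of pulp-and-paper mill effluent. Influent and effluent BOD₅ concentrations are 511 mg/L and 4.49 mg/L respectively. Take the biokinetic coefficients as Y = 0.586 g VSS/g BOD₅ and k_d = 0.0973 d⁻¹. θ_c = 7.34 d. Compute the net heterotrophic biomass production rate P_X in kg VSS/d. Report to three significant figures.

Y_obs = Y / (1 + k_d θ_c) = 0.586 / (1 + 0.0973 × 7.34) = 0.586 / 1.714 = 0.3419.
ΔS = 511 − 4.49 = 506.5 mg/L, so the substrate removal rate is 10200 × 506.5/1000 = 5166 kg BOD₅/d.
Net biomass production P_X = Y_obs × Q·(S₀ − S) = 0.3419 × 5166 = 1766 kg VSS/d.

P_X ≈ 1770 kg VSS/d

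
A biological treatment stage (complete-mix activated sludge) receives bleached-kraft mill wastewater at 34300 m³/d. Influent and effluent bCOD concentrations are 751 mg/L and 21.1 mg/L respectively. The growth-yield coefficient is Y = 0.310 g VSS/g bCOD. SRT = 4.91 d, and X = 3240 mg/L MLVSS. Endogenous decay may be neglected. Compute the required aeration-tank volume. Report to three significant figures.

With k_d = 0 the design equation reduces to V = Y Q (S₀−S) θ_c / X = 0.310 × 34300 × (751 − 21.1) × 4.91 / 3240 = 11761 m³.

V ≈ 11800 m³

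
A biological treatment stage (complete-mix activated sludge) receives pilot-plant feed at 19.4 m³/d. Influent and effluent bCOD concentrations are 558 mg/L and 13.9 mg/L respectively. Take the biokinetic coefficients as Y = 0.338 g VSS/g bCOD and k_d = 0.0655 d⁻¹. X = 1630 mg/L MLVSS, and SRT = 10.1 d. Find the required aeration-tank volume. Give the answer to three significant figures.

V ≈ 13.3 m³

Rearranging the biomass balance for a CMAS with decay, V = Y·Q·ΔS·θ_c / [X·(1+k_d θ_c)] = 0.338 × 19.4 × (558 − 13.9) × 10.1 / [1630 × (1 + 0.0655 × 10.1)] = 3.6×10^4 / 2708 = 13.31 m³.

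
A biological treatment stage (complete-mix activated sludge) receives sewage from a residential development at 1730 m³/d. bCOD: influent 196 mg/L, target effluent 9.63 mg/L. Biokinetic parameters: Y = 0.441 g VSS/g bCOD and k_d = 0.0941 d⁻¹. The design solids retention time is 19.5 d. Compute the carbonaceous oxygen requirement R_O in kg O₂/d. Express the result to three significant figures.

R_O ≈ 251 kg O₂/d

Correct the yield for decay: Y_obs = Y/(1 + k_d θ_c) = 0.441 / (1 + 0.0941 × 19.5) = 0.441 / 2.835 = 0.1556.
Q·(S₀ − S) = 1730 × (196 − 9.63) × 10⁻³ = 322.4 kg/d removed.
Net sludge production P_X = 0.1556 × 322.4 = 50.16 kg VSS/d.
R_O = Q·(S₀ − S) − 1.42·P_X = 322.4 − 1.42 × 50.16 = 251.2 kg O₂/d.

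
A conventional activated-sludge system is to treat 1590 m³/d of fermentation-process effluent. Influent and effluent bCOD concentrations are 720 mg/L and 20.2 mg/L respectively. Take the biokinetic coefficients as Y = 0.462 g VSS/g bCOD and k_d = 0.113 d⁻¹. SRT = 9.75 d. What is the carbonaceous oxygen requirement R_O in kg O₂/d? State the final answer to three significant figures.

R_O ≈ 765 kg O₂/d

Observed yield with endogenous decay: Y_obs = Y / (1 + k_d·θ_c) = 0.462 / (1 + 0.113 × 9.75) = 0.462 / 2.102 = 0.2198 g VSS/g bCOD.
Substrate removed = Q·(S₀ − S) = 1590 m³/d × (720 − 20.2) g/m³ = 1.11×10^6 g/d = 1113 kg/d.
Biomass synthesised: P_X = Y_obs × 1113 = 244.6 kg VSS/d.
R_O = Q·ΔS − 1.42 P_X = 1113 − 347.3 = 765.4 kg O₂/d.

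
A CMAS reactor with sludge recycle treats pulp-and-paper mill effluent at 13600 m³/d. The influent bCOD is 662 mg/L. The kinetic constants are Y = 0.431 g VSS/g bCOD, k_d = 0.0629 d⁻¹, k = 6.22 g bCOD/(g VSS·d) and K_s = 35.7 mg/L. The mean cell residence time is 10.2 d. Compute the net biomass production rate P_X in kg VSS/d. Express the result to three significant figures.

Effluent substrate depends only on kinetics and SRT: S = K_s(1 + k_d θ_c) / [θ_c(Yk − k_d) − 1] = 35.7 × (1 + 0.0629 × 10.2) / [10.2 × (0.431 × 6.22 − 0.0629) − 1] = 58.60 / 25.70 = 2.280 mg/L.
Correct the yield for decay: Y_obs = Y/(1 + k_d θ_c) = 0.431 / (1 + 0.0629 × 10.2) = 0.431 / 1.642 = 0.2626.
ΔS = 662 − 2.28 = 659.7 mg/L, so the substrate removal rate is 13600 × 659.7/1000 = 8972 kg bCOD/d.
P_X = Y_obs · Q(S₀ − S) = 0.2626 × 8972 = 2356 kg VSS/d.

P_X ≈ 2360 kg VSS/d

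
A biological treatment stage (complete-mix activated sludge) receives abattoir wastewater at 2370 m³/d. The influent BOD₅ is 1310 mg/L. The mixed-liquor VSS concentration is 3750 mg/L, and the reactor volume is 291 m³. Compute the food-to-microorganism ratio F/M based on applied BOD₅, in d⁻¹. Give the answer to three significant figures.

F/M ≈ 2.85 d⁻¹

Food-to-microorganism ratio F/M = Q S₀ / (V X) = 2370 × 1310 / (291.0 × 3750) = 2.845 d⁻¹.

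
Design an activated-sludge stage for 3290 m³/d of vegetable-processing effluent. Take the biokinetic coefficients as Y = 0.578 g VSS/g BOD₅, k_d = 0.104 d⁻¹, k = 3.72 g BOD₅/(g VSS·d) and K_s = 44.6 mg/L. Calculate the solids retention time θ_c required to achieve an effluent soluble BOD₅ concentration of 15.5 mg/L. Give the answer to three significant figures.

θ_c ≈ 2.22 d

At the target effluent, Y k S/(K_s+S) = 0.578×3.72×15.5/60.10 = 0.5545 d⁻¹.
1/θ_c = 0.5545 − 0.104 = 0.4505 d⁻¹, so θ_c = 2.220 d.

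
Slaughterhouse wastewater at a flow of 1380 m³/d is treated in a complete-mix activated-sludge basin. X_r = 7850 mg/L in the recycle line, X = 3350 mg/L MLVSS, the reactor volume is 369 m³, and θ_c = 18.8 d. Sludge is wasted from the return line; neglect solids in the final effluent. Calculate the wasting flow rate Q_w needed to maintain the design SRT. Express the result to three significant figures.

θ_c = V·X/(Q_w·X_r) when wasting from the recycle, so Q_w = V·X/(θ_c·X_r) = 369.0 × 3350 / (18.8 × 7850) = 8.376 m³/d.

Q_w ≈ 8.38 m³/d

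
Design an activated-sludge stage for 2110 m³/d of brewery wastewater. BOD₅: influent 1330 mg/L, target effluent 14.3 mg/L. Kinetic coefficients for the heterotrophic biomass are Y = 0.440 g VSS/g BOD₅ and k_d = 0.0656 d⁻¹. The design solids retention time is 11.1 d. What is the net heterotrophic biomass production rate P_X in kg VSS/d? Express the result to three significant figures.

Observed yield with endogenous decay: Y_obs = Y / (1 + k_d·θ_c) = 0.440 / (1 + 0.0656 × 11.1) = 0.440 / 1.728 = 0.2546 g VSS/g BOD₅.
Mass of BOD₅ removed per day: Q(S₀ − S) = 2110 × 1316 g/m³ = 2776 kg/d.
P_X = Y_obs · Q(S₀ − S) = 0.2546 × 2776 = 706.8 kg VSS/d.

P_X ≈ 707 kg VSS/d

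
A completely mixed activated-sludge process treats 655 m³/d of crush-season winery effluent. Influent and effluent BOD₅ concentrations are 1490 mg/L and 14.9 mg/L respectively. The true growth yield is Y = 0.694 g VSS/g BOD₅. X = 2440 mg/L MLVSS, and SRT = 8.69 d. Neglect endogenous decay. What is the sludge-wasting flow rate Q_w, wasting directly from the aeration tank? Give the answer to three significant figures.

Q_w ≈ 275 m³/d

With k_d = 0 the design equation reduces to V = Y Q (S₀−S) θ_c / X = 0.694 × 655 × (1490 − 14.9) × 8.69 / 2440 = 2388 m³.
For wasting at MLVSS concentration, Q_w = V/θ_c = 2388/8.69 = 274.8 m³/d.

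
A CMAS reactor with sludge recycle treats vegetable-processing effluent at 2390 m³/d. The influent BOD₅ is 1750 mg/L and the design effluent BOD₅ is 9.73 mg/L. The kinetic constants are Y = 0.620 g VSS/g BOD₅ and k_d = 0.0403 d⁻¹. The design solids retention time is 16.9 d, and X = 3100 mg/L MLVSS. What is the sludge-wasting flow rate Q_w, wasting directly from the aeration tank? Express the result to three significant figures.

Q_w ≈ 495 m³/d

From the SRT design equation V = Y Q (S₀−S) θ_c / [X (1 + k_d θ_c)] = 0.620 × 2390 × (1750 − 9.73) × 16.9 / [3100 × (1 + 0.0403 × 16.9)] = 4.36×10^7 / 5211 = 8363 m³.
Wasting from the aeration tank: Q_w = V / θ_c = 8363 / 16.9 = 494.8 m³/d.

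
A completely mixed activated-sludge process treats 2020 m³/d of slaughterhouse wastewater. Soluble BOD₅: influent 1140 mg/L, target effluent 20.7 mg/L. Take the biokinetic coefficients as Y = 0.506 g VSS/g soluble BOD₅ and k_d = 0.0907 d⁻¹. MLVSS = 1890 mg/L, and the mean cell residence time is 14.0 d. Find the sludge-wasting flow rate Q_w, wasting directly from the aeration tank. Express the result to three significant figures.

Q_w ≈ 267 m³/d

From the SRT design equation V = Y Q (S₀−S) θ_c / [X (1 + k_d θ_c)] = 0.506 × 2020 × (1140 − 20.7) × 14.0 / [1890 × (1 + 0.0907 × 14.0)] = 1.6×10^7 / 4290 = 3734 m³.
With mixed-liquor wasting, θ_c = V/Q_w, so Q_w = V/θ_c = 3734/14.0 = 266.7 m³/d.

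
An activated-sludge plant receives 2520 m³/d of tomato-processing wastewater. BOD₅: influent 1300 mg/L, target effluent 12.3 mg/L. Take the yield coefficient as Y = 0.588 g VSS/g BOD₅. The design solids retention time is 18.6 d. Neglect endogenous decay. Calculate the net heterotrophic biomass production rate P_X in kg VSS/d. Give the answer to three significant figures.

With endogenous decay neglected, the observed yield equals the true yield: Y_obs = Y = 0.588 g VSS/g BOD₅.
Substrate removed = Q·(S₀ − S) = 2520 m³/d × (1300 − 12.3) g/m³ = 3.25×10^6 g/d = 3245 kg/d.
P_X = Y_obs · Q(S₀ − S) = 0.5880 × 3245 = 1908 kg VSS/d.

P_X ≈ 1910 kg VSS/d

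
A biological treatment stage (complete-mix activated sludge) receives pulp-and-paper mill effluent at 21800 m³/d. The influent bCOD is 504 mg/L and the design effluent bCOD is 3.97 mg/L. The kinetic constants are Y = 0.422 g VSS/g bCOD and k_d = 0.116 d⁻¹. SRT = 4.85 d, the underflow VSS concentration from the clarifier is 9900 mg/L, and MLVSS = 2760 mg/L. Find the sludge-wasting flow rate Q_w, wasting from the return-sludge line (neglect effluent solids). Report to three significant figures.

Rearranging the biomass balance for a CMAS with decay, V = Y·Q·ΔS·θ_c / [X·(1+k_d θ_c)] = 0.422 × 21800 × (504 − 3.97) × 4.85 / [2760 × (1 + 0.116 × 4.85)] = 2.23×10^7 / 4313 = 5173 m³.
Wasting from the return line (neglecting effluent solids): Q_w = V·X / (θ_c·X_r) = 5173 × 2760 / (4.85 × 9900) = 297.4 m³/d.

Q_w ≈ 297 m³/d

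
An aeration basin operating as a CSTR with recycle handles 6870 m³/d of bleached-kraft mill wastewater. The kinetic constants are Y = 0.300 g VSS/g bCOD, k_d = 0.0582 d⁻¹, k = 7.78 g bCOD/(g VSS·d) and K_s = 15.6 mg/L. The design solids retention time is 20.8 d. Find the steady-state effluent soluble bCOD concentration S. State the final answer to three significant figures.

S ≈ 0.744 mg/L

For a completely mixed reactor with recycle the Lawrence–McCarty relation gives S = K_s·(1 + k_d·θ_c) / [θ_c·(Y·k − k_d) − 1] = 15.6 × (1 + 0.0582 × 20.8) / [20.8 × (0.300 × 7.78 − 0.0582) − 1] = 34.48 / 46.34 = 0.7442 mg/L.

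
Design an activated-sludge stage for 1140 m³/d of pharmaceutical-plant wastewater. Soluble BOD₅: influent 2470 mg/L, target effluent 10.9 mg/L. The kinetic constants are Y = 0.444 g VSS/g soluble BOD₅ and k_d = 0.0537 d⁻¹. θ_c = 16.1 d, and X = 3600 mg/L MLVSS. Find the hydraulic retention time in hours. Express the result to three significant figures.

τ ≈ 62.9 h

From the SRT design equation V = Y Q (S₀−S) θ_c / [X (1 + k_d θ_c)] = 0.444 × 1140 × (2470 − 10.9) × 16.1 / [3600 × (1 + 0.0537 × 16.1)] = 2×10^7 / 6712 = 2985 m³.
τ = V/Q = 2985/1140 = 2.619 d, or 62.85 h.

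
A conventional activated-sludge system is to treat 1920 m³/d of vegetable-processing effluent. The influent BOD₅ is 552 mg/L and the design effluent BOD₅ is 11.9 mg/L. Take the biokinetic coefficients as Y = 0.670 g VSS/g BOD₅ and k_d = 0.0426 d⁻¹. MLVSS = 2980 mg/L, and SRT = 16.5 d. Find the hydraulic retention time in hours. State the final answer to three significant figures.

From the SRT design equation V = Y Q (S₀−S) θ_c / [X (1 + k_d θ_c)] = 0.670 × 1920 × (552 − 11.9) × 16.5 / [2980 × (1 + 0.0426 × 16.5)] = 1.15×10^7 / 5075 = 2259 m³.
HRT = V/Q = 2259 m³ / 1920 m³·d⁻¹ = 1.177 d × 24 = 28.24 h.

τ ≈ 28.2 h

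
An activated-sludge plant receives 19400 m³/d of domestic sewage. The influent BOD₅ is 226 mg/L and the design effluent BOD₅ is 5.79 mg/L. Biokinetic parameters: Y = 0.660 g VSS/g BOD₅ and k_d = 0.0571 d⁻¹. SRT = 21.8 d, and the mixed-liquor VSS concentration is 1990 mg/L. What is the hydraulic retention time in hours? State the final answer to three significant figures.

Steady-state biomass mass balance: V·X·(1 + k_d·θ_c) = Y·Q·(S₀ − S)·θ_c, so V = 0.660 × 19400 × (226 − 5.79) × 21.8 / [1990 × (1 + 0.0571 × 21.8)] = 6.15×10^7 / 4467 = 13760 m³.
τ = V/Q = 13760/19400 = 0.7093 d, or 17.02 h.

τ ≈ 17.0 h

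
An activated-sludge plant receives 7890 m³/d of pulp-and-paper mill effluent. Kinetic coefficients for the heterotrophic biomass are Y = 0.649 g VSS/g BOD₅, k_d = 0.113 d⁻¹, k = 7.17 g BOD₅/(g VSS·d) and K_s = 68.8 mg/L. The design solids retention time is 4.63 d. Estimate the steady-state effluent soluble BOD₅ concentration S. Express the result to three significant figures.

For a completely mixed reactor with recycle the Lawrence–McCarty relation gives S = K_s·(1 + k_d·θ_c) / [θ_c·(Y·k − k_d) − 1] = 68.8 × (1 + 0.113 × 4.63) / [4.63 × (0.649 × 7.17 − 0.113) − 1] = 104.8 / 20.02 = 5.234 mg/L.

S ≈ 5.23 mg/L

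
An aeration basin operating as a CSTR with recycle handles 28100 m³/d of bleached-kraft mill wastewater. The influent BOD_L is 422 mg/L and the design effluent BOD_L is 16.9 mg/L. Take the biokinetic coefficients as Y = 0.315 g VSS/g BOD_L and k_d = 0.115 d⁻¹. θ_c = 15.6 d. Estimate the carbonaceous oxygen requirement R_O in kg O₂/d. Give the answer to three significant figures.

R_O ≈ 9560 kg O₂/d

Observed yield with endogenous decay: Y_obs = Y / (1 + k_d·θ_c) = 0.315 / (1 + 0.115 × 15.6) = 0.315 / 2.794 = 0.1127 g VSS/g BOD_L.
Mass of BOD_L removed per day: Q(S₀ − S) = 28100 × 405.1 g/m³ = 11383 kg/d.
Biomass synthesised: P_X = Y_obs × 11383 = 1283 kg VSS/d.
R_O = Q·(S₀ − S) − 1.42·P_X = 11383 − 1.42 × 1283 = 9561 kg O₂/d.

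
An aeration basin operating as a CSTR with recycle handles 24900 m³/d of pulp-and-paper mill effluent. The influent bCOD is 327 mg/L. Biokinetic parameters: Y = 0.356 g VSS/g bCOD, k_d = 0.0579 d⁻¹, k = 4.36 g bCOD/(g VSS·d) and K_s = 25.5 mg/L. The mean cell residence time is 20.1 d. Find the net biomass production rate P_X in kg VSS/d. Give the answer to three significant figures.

From the Monod/SRT balance for a CMAS, S = K_s·(1+k_d θ_c)/[θ_c·(Y k − k_d) − 1] = 25.5 × (1 + 0.0579 × 20.1) / [20.1 × (0.356 × 4.36 − 0.0579) − 1] = 55.18 / 29.03 = 1.900 mg/L.
Observed yield with endogenous decay: Y_obs = Y / (1 + k_d·θ_c) = 0.356 / (1 + 0.0579 × 20.1) = 0.356 / 2.164 = 0.1645 g VSS/g bCOD.
ΔS = 327 − 1.90 = 325.1 mg/L, so the substrate removal rate is 24900 × 325.1/1000 = 8095 kg bCOD/d.
So the net sludge growth is P_X = 0.1645 × 8095 = 1332 kg VSS/d.

P_X ≈ 1330 kg VSS/d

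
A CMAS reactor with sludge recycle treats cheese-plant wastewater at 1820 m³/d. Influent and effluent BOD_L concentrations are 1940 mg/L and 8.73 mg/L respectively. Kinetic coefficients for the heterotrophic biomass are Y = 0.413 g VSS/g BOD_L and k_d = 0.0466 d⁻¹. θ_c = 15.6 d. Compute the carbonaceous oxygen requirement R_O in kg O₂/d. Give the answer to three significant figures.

R_O ≈ 2320 kg O₂/d

The observed yield is Y_obs = Y/(1 + k_d·θ_c) = 0.413 / (1 + 0.0466 × 15.6) = 0.413 / 1.727 = 0.2391 g VSS per g BOD_L removed.
Mass of BOD_L removed per day: Q(S₀ − S) = 1820 × 1931 g/m³ = 3515 kg/d.
Net sludge production P_X = 0.2391 × 3515 = 840.6 kg VSS/d.
R_O = Q·(S₀ − S) − 1.42·P_X = 3515 − 1.42 × 840.6 = 2321 kg O₂/d.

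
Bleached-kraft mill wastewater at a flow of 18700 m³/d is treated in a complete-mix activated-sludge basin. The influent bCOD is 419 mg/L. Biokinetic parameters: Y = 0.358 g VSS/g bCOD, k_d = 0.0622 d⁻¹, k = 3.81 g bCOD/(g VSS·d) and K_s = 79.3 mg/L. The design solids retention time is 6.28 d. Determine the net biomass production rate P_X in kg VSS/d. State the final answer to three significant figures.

Effluent substrate depends only on kinetics and SRT: S = K_s(1 + k_d θ_c) / [θ_c(Yk − k_d) − 1] = 79.3 × (1 + 0.0622 × 6.28) / [6.28 × (0.358 × 3.81 − 0.0622) − 1] = 110.3 / 7.175 = 15.37 mg/L.
Correct the yield for decay: Y_obs = Y/(1 + k_d θ_c) = 0.358 / (1 + 0.0622 × 6.28) = 0.358 / 1.391 = 0.2574.
ΔS = 419 − 15.4 = 403.6 mg/L, so the substrate removal rate is 18700 × 403.6/1000 = 7547 kg bCOD/d.
So the net sludge growth is P_X = 0.2574 × 7547 = 1943 kg VSS/d.

P_X ≈ 1940 kg VSS/d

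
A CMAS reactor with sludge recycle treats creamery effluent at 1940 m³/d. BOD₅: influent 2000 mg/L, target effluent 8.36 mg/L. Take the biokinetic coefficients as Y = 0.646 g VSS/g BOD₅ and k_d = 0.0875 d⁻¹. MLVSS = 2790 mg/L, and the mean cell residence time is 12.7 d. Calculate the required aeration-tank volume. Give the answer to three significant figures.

From the SRT design equation V = Y Q (S₀−S) θ_c / [X (1 + k_d θ_c)] = 0.646 × 1940 × (2000 − 8.36) × 12.7 / [2790 × (1 + 0.0875 × 12.7)] = 3.17×10^7 / 5890 = 5382 m³.

V ≈ 5380 m³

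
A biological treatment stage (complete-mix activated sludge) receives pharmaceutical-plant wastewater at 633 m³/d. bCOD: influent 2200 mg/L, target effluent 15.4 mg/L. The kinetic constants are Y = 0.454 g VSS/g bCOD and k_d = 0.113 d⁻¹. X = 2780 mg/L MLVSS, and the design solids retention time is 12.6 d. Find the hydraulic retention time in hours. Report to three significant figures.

τ ≈ 44.5 h

Steady-state biomass mass balance: V·X·(1 + k_d·θ_c) = Y·Q·(S₀ − S)·θ_c, so V = 0.454 × 633 × (2200 − 15.4) × 12.6 / [2780 × (1 + 0.113 × 12.6)] = 7.91×10^6 / 6738 = 1174 m³.
Hydraulic retention time τ = V/Q = 1174 / 633 = 1.855 d = 44.51 h.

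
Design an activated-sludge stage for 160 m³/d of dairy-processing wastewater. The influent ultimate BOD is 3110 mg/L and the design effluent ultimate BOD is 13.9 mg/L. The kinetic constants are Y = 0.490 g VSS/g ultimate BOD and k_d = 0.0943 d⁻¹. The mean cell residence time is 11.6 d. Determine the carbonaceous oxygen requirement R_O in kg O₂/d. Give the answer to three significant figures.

R_O ≈ 331 kg O₂/d

Y_obs = Y / (1 + k_d θ_c) = 0.490 / (1 + 0.0943 × 11.6) = 0.490 / 2.094 = 0.2340.
Q·(S₀ − S) = 160 × (3110 − 13.9) × 10⁻³ = 495.4 kg/d removed.
P_X = Y_obs·Q·(S₀ − S) = 0.2340 × 495.4 = 115.9 kg VSS/d.
R_O = Q·(S₀ − S) − 1.42·P_X = 495.4 − 1.42 × 115.9 = 330.8 kg O₂/d.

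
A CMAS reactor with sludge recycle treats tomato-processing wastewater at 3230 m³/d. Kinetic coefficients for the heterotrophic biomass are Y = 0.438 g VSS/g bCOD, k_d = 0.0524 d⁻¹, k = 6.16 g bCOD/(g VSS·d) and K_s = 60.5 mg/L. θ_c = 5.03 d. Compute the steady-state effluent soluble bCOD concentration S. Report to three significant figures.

Effluent substrate depends only on kinetics and SRT: S = K_s(1 + k_d θ_c) / [θ_c(Yk − k_d) − 1] = 60.5 × (1 + 0.0524 × 5.03) / [5.03 × (0.438 × 6.16 − 0.0524) − 1] = 76.45 / 12.31 = 6.211 mg/L.

S ≈ 6.21 mg/L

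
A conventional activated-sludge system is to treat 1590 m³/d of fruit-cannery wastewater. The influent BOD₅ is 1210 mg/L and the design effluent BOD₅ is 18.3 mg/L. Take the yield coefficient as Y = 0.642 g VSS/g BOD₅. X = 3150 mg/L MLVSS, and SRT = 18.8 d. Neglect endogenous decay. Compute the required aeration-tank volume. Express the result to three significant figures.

Biomass mass balance (decay neglected): V·X = Y·Q·(S₀ − S)·θ_c, so V = 0.642 × 1590 × (1210 − 18.3) × 18.8 / 3150 = 7260 m³.

V ≈ 7260 m³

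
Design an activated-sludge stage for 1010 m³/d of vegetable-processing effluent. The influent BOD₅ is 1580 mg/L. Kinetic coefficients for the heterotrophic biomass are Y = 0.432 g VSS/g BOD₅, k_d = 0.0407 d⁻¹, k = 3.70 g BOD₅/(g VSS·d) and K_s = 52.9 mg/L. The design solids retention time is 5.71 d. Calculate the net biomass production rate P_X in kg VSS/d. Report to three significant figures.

Effluent substrate depends only on kinetics and SRT: S = K_s(1 + k_d θ_c) / [θ_c(Yk − k_d) − 1] = 52.9 × (1 + 0.0407 × 5.71) / [5.71 × (0.432 × 3.70 − 0.0407) − 1] = 65.19 / 7.894 = 8.258 mg/L.
Correct the yield for decay: Y_obs = Y/(1 + k_d θ_c) = 0.432 / (1 + 0.0407 × 5.71) = 0.432 / 1.232 = 0.3505.
Q·(S₀ − S) = 1010 × (1580 − 8.26) × 10⁻³ = 1587 kg/d removed.
So the net sludge growth is P_X = 0.3505 × 1587 = 556.5 kg VSS/d.

P_X ≈ 556 kg VSS/d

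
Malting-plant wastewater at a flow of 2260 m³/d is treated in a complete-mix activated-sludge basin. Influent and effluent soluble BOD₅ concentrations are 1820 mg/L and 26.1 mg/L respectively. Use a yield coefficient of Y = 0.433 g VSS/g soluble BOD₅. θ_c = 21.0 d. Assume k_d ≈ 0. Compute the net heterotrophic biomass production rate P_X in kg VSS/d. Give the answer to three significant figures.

P_X ≈ 1760 kg VSS/d

With endogenous decay neglected, the observed yield equals the true yield: Y_obs = Y = 0.433 g VSS/g soluble BOD₅.
Mass of soluble BOD₅ removed per day: Q(S₀ − S) = 2260 × 1794 g/m³ = 4054 kg/d.
P_X = Y_obs · Q(S₀ − S) = 0.4330 × 4054 = 1755 kg VSS/d.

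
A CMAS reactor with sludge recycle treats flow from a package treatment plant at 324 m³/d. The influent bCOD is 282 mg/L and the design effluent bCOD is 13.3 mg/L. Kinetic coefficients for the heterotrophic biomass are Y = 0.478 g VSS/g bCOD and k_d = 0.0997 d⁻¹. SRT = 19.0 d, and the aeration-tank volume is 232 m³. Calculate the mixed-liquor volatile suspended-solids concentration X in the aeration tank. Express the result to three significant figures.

Solving the biomass balance for X: X = Y Q (S₀−S) θ_c / [V (1+k_d θ_c)] = 0.478 × 324 × (282 − 13.3) × 19.0 / [232 × (1 + 0.0997 × 19.0)] = 1178 mg/L.

X ≈ 1180 mg/L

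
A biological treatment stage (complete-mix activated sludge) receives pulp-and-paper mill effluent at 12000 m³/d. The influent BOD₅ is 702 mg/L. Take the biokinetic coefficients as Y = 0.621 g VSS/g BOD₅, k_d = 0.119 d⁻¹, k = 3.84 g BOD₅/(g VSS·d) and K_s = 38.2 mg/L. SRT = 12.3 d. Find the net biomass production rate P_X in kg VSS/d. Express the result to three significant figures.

P_X ≈ 2110 kg VSS/d

From the Monod/SRT balance for a CMAS, S = K_s·(1+k_d θ_c)/[θ_c·(Y k − k_d) − 1] = 38.2 × (1 + 0.119 × 12.3) / [12.3 × (0.621 × 3.84 − 0.119) − 1] = 94.11 / 26.87 = 3.503 mg/L.
The observed yield is Y_obs = Y/(1 + k_d·θ_c) = 0.621 / (1 + 0.119 × 12.3) = 0.621 / 2.464 = 0.2521 g VSS per g BOD₅ removed.
Substrate removed = Q·(S₀ − S) = 12000 m³/d × (702 − 3.50) g/m³ = 8.38×10^6 g/d = 8382 kg/d.
Net biomass production P_X = Y_obs × Q·(S₀ − S) = 0.2521 × 8382 = 2113 kg VSS/d.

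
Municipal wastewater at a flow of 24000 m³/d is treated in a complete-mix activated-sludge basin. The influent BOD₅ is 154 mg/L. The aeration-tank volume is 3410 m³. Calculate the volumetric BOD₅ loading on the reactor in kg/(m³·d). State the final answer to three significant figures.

L_v ≈ 1.08 kg BOD₅/(m³·d)

L_v = Q S₀ / V = 24000 × 154 × 10⁻³ / 3410 = 1.084 kg/(m³·d).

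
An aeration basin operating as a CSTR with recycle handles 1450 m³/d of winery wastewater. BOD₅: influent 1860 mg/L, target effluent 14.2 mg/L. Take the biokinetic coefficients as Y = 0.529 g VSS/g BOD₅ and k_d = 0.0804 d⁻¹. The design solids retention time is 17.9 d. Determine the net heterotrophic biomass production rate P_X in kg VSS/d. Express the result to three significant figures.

Observed yield with endogenous decay: Y_obs = Y / (1 + k_d·θ_c) = 0.529 / (1 + 0.0804 × 17.9) = 0.529 / 2.439 = 0.2169 g VSS/g BOD₅.
Q·(S₀ − S) = 1450 × (1860 − 14.2) × 10⁻³ = 2676 kg/d removed.
So the net sludge growth is P_X = 0.2169 × 2676 = 580.5 kg VSS/d.

P_X ≈ 580 kg VSS/d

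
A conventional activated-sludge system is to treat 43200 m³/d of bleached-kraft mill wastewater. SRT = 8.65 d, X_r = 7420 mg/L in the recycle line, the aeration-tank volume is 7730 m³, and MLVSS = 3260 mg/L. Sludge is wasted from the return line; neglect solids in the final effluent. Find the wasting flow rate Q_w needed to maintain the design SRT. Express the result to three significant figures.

θ_c = V·X/(Q_w·X_r) when wasting from the recycle, so Q_w = V·X/(θ_c·X_r) = 7730 × 3260 / (8.65 × 7420) = 392.6 m³/d.

Q_w ≈ 393 m³/d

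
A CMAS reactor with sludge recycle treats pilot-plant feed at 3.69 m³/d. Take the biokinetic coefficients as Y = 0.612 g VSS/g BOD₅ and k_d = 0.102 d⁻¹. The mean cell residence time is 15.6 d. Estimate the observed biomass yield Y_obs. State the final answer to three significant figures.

Observed yield with endogenous decay: Y_obs = Y / (1 + k_d·θ_c) = 0.612 / (1 + 0.102 × 15.6) = 0.612 / 2.591 = 0.2362 g VSS/g BOD₅.

Y_obs ≈ 0.236 g VSS/g BOD₅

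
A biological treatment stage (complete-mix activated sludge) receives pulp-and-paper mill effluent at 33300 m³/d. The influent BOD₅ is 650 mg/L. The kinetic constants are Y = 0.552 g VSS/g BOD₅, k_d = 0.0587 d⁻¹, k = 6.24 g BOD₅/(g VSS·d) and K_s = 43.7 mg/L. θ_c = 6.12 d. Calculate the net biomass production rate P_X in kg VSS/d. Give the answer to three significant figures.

P_X ≈ 8750 kg VSS/d

For a completely mixed reactor with recycle the Lawrence–McCarty relation gives S = K_s·(1 + k_d·θ_c) / [θ_c·(Y·k − k_d) − 1] = 43.7 × (1 + 0.0587 × 6.12) / [6.12 × (0.552 × 6.24 − 0.0587) − 1] = 59.40 / 19.72 = 3.012 mg/L.
Observed yield with endogenous decay: Y_obs = Y / (1 + k_d·θ_c) = 0.552 / (1 + 0.0587 × 6.12) = 0.552 / 1.359 = 0.4061 g VSS/g BOD₅.
Mass of BOD₅ removed per day: Q(S₀ − S) = 33300 × 647.0 g/m³ = 21545 kg/d.
P_X = Y_obs · Q(S₀ − S) = 0.4061 × 21545 = 8750 kg VSS/d.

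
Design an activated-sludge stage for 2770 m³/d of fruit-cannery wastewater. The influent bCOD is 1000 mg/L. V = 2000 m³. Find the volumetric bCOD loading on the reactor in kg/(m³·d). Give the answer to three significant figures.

Volumetric loading L_v = Q·S₀ / V = 2770 × 1000 g/m³ / 2000 m³ = 1385 g/(m³·d) = 1.385 kg bCOD/(m³·d).

L_v ≈ 1.39 kg bCOD/(m³·d)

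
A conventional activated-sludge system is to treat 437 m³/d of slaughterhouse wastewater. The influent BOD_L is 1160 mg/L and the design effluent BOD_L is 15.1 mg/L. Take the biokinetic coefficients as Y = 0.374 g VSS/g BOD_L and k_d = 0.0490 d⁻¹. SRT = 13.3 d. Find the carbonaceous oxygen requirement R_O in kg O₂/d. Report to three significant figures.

R_O ≈ 339 kg O₂/d

Observed yield with endogenous decay: Y_obs = Y / (1 + k_d·θ_c) = 0.374 / (1 + 0.0490 × 13.3) = 0.374 / 1.652 = 0.2264 g VSS/g BOD_L.
Mass of BOD_L removed per day: Q(S₀ − S) = 437 × 1145 g/m³ = 500.3 kg/d.
Net sludge production P_X = 0.2264 × 500.3 = 113.3 kg VSS/d.
R_O = Q·(S₀ − S) − 1.42·P_X = 500.3 − 1.42 × 113.3 = 339.5 kg O₂/d.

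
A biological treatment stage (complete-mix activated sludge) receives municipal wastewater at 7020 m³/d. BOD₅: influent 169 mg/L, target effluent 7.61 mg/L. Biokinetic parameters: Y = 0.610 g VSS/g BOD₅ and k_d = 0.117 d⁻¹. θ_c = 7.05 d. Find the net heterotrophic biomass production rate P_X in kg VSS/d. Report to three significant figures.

P_X ≈ 379 kg VSS/d

Observed yield with endogenous decay: Y_obs = Y / (1 + k_d·θ_c) = 0.610 / (1 + 0.117 × 7.05) = 0.610 / 1.825 = 0.3343 g VSS/g BOD₅.
Q·(S₀ − S) = 7020 × (169 − 7.61) × 10⁻³ = 1133 kg/d removed.
Net biomass production P_X = Y_obs × Q·(S₀ − S) = 0.3343 × 1133 = 378.7 kg VSS/d.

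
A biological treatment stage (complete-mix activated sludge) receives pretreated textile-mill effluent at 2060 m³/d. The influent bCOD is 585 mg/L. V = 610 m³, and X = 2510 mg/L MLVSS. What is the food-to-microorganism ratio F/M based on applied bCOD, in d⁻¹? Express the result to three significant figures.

F/M ≈ 0.787 d⁻¹

Food-to-microorganism ratio F/M = Q S₀ / (V X) = 2060 × 585 / (610.0 × 2510) = 0.7871 d⁻¹.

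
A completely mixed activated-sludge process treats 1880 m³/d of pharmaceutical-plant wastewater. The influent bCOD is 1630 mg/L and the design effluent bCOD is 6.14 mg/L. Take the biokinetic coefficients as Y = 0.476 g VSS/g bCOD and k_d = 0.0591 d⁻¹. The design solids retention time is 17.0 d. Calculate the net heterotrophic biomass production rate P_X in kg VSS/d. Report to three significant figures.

P_X ≈ 725 kg VSS/d

Y_obs = Y / (1 + k_d θ_c) = 0.476 / (1 + 0.0591 × 17.0) = 0.476 / 2.005 = 0.2374.
ΔS = 1630 − 6.14 = 1624 mg/L, so the substrate removal rate is 1880 × 1624/1000 = 3053 kg bCOD/d.
Biomass produced: P_X = Y_obs·Q·ΔS = 0.2374 × 3053 ≈ 724.9 kg VSS/d.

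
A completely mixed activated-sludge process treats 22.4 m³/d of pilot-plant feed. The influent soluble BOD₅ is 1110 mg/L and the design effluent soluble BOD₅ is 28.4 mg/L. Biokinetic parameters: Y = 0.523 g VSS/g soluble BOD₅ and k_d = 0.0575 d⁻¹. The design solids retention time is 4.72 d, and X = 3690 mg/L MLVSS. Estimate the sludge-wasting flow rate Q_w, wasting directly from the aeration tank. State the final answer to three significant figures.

Rearranging the biomass balance for a CMAS with decay, V = Y·Q·ΔS·θ_c / [X·(1+k_d θ_c)] = 0.523 × 22.4 × (1110 − 28.4) × 4.72 / [3690 × (1 + 0.0575 × 4.72)] = 5.98×10^4 / 4691 = 12.75 m³.
With mixed-liquor wasting, θ_c = V/Q_w, so Q_w = V/θ_c = 12.75/4.72 = 2.701 m³/d.

Q_w ≈ 2.70 m³/d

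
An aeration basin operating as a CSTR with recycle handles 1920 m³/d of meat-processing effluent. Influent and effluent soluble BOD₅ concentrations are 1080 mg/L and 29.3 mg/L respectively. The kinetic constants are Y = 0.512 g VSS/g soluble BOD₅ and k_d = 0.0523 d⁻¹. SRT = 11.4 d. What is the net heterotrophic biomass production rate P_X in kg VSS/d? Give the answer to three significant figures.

The observed yield is Y_obs = Y/(1 + k_d·θ_c) = 0.512 / (1 + 0.0523 × 11.4) = 0.512 / 1.596 = 0.3208 g VSS per g soluble BOD₅ removed.
Substrate removed = Q·(S₀ − S) = 1920 m³/d × (1080 − 29.3) g/m³ = 2.02×10^6 g/d = 2017 kg/d.
Biomass produced: P_X = Y_obs·Q·ΔS = 0.3208 × 2017 ≈ 647.1 kg VSS/d.

P_X ≈ 647 kg VSS/d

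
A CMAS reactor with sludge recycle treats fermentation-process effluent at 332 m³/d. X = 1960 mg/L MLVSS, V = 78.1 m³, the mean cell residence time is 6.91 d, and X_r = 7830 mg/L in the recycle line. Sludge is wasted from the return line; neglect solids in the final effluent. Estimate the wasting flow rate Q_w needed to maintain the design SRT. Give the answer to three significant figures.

Q_w ≈ 2.83 m³/d

Wasting from the return line (neglecting effluent solids): Q_w = V·X / (θ_c·X_r) = 78.10 × 1960 / (6.91 × 7830) = 2.829 m³/d.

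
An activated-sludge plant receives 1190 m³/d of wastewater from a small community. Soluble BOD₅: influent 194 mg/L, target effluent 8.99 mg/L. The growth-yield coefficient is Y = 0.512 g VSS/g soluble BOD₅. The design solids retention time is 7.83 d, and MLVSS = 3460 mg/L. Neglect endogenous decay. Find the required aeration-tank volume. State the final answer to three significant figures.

Biomass mass balance (decay neglected): V·X = Y·Q·(S₀ − S)·θ_c, so V = 0.512 × 1190 × (194 − 8.99) × 7.83 / 3460 = 255.1 m³.

V ≈ 255 m³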